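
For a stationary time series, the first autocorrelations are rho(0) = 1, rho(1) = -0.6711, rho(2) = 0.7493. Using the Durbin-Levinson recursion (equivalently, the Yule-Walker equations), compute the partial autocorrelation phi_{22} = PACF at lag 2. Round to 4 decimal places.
\phi_{22} = 0.5439

The PACF at lag k is phi_{kk}, the last component of the solution
to the Yule-Walker system G_k phi = r_k where
  (G_k)_{ij} = rho(|i - j|), (r_k)_i = rho(i), i,j = 1..k.
Equivalently, Durbin-Levinson gives phi_{kk} iteratively:
  phi_{11} = rho(1)
  phi_{kk} = [rho(k) - sum_{j=1..k-1} phi_{k-1,j} rho(k-j)]
            / [1 - sum_{j=1..k-1} phi_{k-1,j} rho(j)],
  phi_{k,j} = phi_{k-1,j} - phi_{kk} phi_{k-1,k-j},  j = 1..k-1.
Step k = 1:
  phi_11 = rho(1) = -0.6711.
Step k = 2:
  phi_22 = [rho(2) - phi_11 rho(1)] / [1 - phi_11 rho(1)] = [0.7493 - (-0.6711)(-0.6711)] / [1 - (-0.6711)(-0.6711)]
         = 0.29892479 / 0.54962479 = 0.5439.
Therefore phi_{22} = 0.5439.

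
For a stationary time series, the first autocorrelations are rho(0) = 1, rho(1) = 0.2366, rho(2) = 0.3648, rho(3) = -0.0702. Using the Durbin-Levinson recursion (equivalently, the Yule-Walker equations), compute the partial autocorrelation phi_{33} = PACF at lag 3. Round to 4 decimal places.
\phi_{33} = -0.2440

The PACF at lag k is phi_{kk}, the last component of the solution
to the Yule-Walker system G_k phi = r_k where
  (G_k)_{ij} = rho(|i - j|), (r_k)_i = rho(i), i,j = 1..k.
Equivalently, Durbin-Levinson gives phi_{kk} iteratively:
  phi_{11} = rho(1)
  phi_{kk} = [rho(k) - sum_{j=1..k-1} phi_{k-1,j} rho(k-j)]
            / [1 - sum_{j=1..k-1} phi_{k-1,j} rho(j)],
  phi_{k,j} = phi_{k-1,j} - phi_{kk} phi_{k-1,k-j},  j = 1..k-1.
Step k = 1:
  phi_11 = rho(1) = 0.2366.
Step k = 2:
  phi_22 = [rho(2) - phi_11 rho(1)] / [1 - phi_11 rho(1)] = [0.3648 - (0.2366)(0.2366)] / [1 - (0.2366)(0.2366)]
         = 0.30882044 / 0.94402044 = 0.327133.
  Update: phi_21 = phi_11 - phi_22 phi_11 = 0.2366 - (0.327133)(0.2366) = 0.1592.
Step k = 3:
  phi_33 = [rho(3) - phi_21 rho(2) - phi_22 rho(1)] / [1 - phi_21 rho(1) - phi_22 rho(2)]
    numerator   = -0.0702 - (0.1592)(0.3648) - (0.327133)(0.2366) = -0.20567598
    denominator = 1 - (0.1592)(0.2366) - (0.327133)(0.3648) = 0.84299502
  phi_33 = -0.20567598 / 0.84299502 = -0.244.
Therefore phi_{33} = -0.2440.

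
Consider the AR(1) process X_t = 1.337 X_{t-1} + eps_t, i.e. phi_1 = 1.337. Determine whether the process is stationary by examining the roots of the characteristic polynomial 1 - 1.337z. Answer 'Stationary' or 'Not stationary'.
\text{Not stationary}

The AR(p) characteristic polynomial is P(z) = 1 - 1.337z.
Stationarity requires all roots to lie outside the unit circle, i.e. |z| > 1 for every root.
This is linear in z: 1 + (-1.337) z = 0  =>  z = -1/(-1.337) = 0.747943,  |z| = 0.747943.
Moduli of all roots: 0.7479.
All moduli strictly greater than 1? No.
Verdict: Not stationary.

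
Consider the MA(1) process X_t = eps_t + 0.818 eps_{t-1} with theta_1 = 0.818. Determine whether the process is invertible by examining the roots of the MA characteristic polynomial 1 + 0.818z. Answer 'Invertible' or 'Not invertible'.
\text{Invertible}

The MA(q) characteristic polynomial is P(z) = 1 + 0.818z.
Invertibility requires all roots to lie outside the unit circle, i.e. |z| > 1 for every root.
This is linear in z: 1 + (0.818) z = 0  =>  z = -1/(0.818) = -1.222494,  |z| = 1.222494.
Moduli of all roots: 1.2225.
All moduli strictly greater than 1? Yes.
Verdict: Invertible.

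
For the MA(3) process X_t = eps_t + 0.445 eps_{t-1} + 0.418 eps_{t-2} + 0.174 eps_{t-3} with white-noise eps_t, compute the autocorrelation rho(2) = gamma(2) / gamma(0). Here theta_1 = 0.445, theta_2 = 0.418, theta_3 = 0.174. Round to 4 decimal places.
\rho(2) = 0.3531

For an MA(q) process with theta_0 = 1, the autocovariance is
  gamma(k) = sigma^2 * sum_{i=0..q-k} theta_i * theta_{i+k},
and rho(k) = gamma(k) / gamma(0). Sigma^2 cancels.
  numerator   = (1)*(0.418) + (0.445)*(0.174) = 0.49543.
  denominator = (1)^2 + (0.445)^2 + (0.418)^2 + (0.174)^2 = 1.403025.
  rho(2) = 0.49543 / 1.403025 = 0.3531.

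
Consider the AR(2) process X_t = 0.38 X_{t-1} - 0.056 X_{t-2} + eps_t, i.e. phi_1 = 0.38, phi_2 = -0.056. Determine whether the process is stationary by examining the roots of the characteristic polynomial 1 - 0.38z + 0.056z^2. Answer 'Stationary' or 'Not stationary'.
\text{Stationary}

The AR(p) characteristic polynomial is P(z) = 1 - 0.38z + 0.056z^2.
Stationarity requires all roots to lie outside the unit circle, i.e. |z| > 1 for every root.
Set 1 + (-0.38) z + (0.056) z^2 = 0, i.e. a z^2 + b z + c = 0 with a = 0.056, b = -0.38, c = 1.
Discriminant D = b^2 - 4ac = (-0.38)^2 - 4*(0.056)*1 = 0.1444 - (0.224) = -0.0796.
D < 0, so the roots are the complex-conjugate pair z = (-b +/- i sqrt(-D)) / (2a) = 3.3929 +/- 2.5191i.
For a conjugate pair |z|^2 = z * conj(z) = (product of roots) = c/a = 1/(0.056) = 17.857143, so |z| = sqrt(17.857143) = 4.2258 for both roots.
Moduli of all roots: 4.2258, 4.2258.
All moduli strictly greater than 1? Yes.
Verdict: Stationary.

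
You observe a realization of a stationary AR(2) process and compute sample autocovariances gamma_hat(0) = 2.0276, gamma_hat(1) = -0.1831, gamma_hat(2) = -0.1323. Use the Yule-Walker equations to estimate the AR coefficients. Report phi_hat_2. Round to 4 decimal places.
\hat\phi_{2} = -0.0740

The Yule-Walker equations for an AR(p) process read, in matrix form,
  Gamma_p phi = r_p,   with   (Gamma_p)_{ij} = gamma(|i - j|),
                       (r_p)_i = gamma(i),   i,j = 1..p.
Substitute the sample gammas (Toeplitz matrix and right-hand side of size 2):
  Gamma_p = [[2.0276, -0.1831], [-0.1831, 2.0276]]
  r_p     = [-0.1831, -0.1323]
Written out:
  2.0276 phi_1 - 0.1831 phi_2 = -0.1831
  -0.1831 phi_1 + 2.0276 phi_2 = -0.1323
Solve by Cramer's rule:
  det = gamma(0)^2 - gamma(1)^2 = (2.0276)^2 - (-0.1831)^2 = 4.11116176 - 0.03352561 = 4.07763615
  phi_hat_1 = [gamma(1) gamma(0) - gamma(1) gamma(2)] / det = [(-0.1831)(2.0276) - (-0.1831)(-0.1323)] / 4.07763615 = -0.39547769 / 4.07763615 = -0.097
  phi_hat_2 = [gamma(0) gamma(2) - gamma(1)^2] / det = [(2.0276)(-0.1323) - (-0.1831)^2] / 4.07763615 = -0.30177709 / 4.07763615 = -0.074
So phi_hat = [-0.0970, -0.0740].
Therefore phi_hat_2 = -0.0740.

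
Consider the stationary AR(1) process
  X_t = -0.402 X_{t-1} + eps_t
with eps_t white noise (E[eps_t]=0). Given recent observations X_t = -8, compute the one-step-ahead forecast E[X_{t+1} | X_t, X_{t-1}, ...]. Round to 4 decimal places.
E[X_{t+1} \mid \mathcal F_t] = 3.2160

For an AR(p) model X_t = c + sum_i phi_i X_{t-i} + eps_t, the
one-step-ahead conditional mean is
  E[X_{t+1} | X_t, ...] = c + sum_i phi_i X_{t+1-i}.
Substitute known values:
  E[X_{t+1} | ...] = (-0.402) * (-8)
                   = 3.2160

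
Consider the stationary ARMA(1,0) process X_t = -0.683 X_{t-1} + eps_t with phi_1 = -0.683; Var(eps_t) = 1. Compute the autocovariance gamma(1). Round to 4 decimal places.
\gamma(1) = -1.2802

Multiply the model equation by X_{t-k} and take expectations. With theta_0 = psi_0 = 1 and psi_j the MA(infinity) weights, this gives
  gamma(k) - sum_i phi_i gamma(k-i) = c_k,
  c_k = sigma^2 * sum_{j=k..q} theta_j psi_{j-k}   (c_k = 0 for k > q),
using gamma(-m) = gamma(m).
Pure AR (q = 0): c_0 = sigma^2 = 1, c_k = 0 for k >= 1.
Equations for k = 0 and k = 1 (AR order 1):
  gamma(0) = phi_1 gamma(1) + c_0
  gamma(1) = phi_1 gamma(0) + c_1
Substituting the second into the first: gamma(0) (1 - phi_1^2) = c_0 + phi_1 c_1, so
  gamma(0) = c_0 / (1 - phi_1^2) = 1 / (1 - (-0.683)^2) = 1 / 0.533511 = 1.874376.
  gamma(1) = phi_1 gamma(0) = (-0.683)(1.874376) = -1.280199.
Therefore gamma(1) = -1.2802 (to 4 decimal places).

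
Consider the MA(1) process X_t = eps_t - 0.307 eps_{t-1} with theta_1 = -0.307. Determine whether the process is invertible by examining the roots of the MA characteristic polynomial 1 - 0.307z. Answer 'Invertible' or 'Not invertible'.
\text{Invertible}

The MA(q) characteristic polynomial is P(z) = 1 - 0.307z.
Invertibility requires all roots to lie outside the unit circle, i.e. |z| > 1 for every root.
This is linear in z: 1 + (-0.307) z = 0  =>  z = -1/(-0.307) = 3.257329,  |z| = 3.257329.
Moduli of all roots: 3.2573.
All moduli strictly greater than 1? Yes.
Verdict: Invertible.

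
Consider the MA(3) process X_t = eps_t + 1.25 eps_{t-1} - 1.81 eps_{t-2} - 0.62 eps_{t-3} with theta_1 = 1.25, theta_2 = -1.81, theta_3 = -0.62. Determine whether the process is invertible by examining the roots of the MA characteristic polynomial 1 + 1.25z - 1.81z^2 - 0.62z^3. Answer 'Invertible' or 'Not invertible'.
\text{Not invertible}

The MA(q) characteristic polynomial is P(z) = 1 + 1.25z - 1.81z^2 - 0.62z^3.
Invertibility requires all roots to lie outside the unit circle, i.e. |z| > 1 for every root.
Degree 3: look for a simple real root z0 first, then factor out (1 - z/z0) and solve the remaining quadratic.
Testing z0 = -0.5: P(-0.5) = 1 + (1.25)(-0.5) + (-1.81)(-0.5)^2 + (-0.62)(-0.5)^3
  = 1 + (-0.625) + (-0.4525) + (0.0775) = 0.  So z_0 = -0.5 is a root, |z_0| = 0.5.
Divide out the factor (1 + 2 z) = (1 - z/z0) (since 1/z0 = -2):
  P(z) = (1 + 2 z)(1 + (-0.75) z + (-0.31) z^2)
  [check: z-coef -0.75 - (-2) = 1.25; z^2-coef -0.31 - (-2)(-0.75) = -1.81; z^3-coef -(-2)(-0.31) = -0.62.]
Remaining roots from the quadratic factor 1 + (-0.75) z + (-0.31) z^2:
  Set 1 + (-0.75) z + (-0.31) z^2 = 0, i.e. a z^2 + b z + c = 0 with a = -0.31, b = -0.75, c = 1.
  Discriminant D = b^2 - 4ac = (-0.75)^2 - 4*(-0.31)*1 = 0.5625 - (-1.24) = 1.8025.
  D >= 0, so the roots are real: z = (-b +/- sqrt(D)) / (2a) = (0.75 +/- 1.342572) / (-0.62).
    z_1 = (0.75 + 1.342572) / (-0.62) = -3.3751,   |z_1| = 3.3751.
    z_2 = (0.75 - 1.342572) / (-0.62) = 0.9558,   |z_2| = 0.9558.
Moduli of all roots: 0.5000, 3.3751, 0.9558.
All moduli strictly greater than 1? No.
Verdict: Not invertible.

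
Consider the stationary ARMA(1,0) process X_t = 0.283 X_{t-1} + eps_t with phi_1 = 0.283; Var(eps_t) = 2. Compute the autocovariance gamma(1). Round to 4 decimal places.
\gamma(1) = 0.6153

Multiply the model equation by X_{t-k} and take expectations. With theta_0 = psi_0 = 1 and psi_j the MA(infinity) weights, this gives
  gamma(k) - sum_i phi_i gamma(k-i) = c_k,
  c_k = sigma^2 * sum_{j=k..q} theta_j psi_{j-k}   (c_k = 0 for k > q),
using gamma(-m) = gamma(m).
Pure AR (q = 0): c_0 = sigma^2 = 2, c_k = 0 for k >= 1.
Equations for k = 0 and k = 1 (AR order 1):
  gamma(0) = phi_1 gamma(1) + c_0
  gamma(1) = phi_1 gamma(0) + c_1
Substituting the second into the first: gamma(0) (1 - phi_1^2) = c_0 + phi_1 c_1, so
  gamma(0) = c_0 / (1 - phi_1^2) = 2 / (1 - (0.283)^2) = 2 / 0.919911 = 2.174123.
  gamma(1) = phi_1 gamma(0) = (0.283)(2.174123) = 0.615277.
Therefore gamma(1) = 0.6153 (to 4 decimal places).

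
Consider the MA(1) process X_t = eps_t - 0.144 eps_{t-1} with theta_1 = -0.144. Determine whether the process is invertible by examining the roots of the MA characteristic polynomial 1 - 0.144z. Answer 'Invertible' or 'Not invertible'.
\text{Invertible}

The MA(q) characteristic polynomial is P(z) = 1 - 0.144z.
Invertibility requires all roots to lie outside the unit circle, i.e. |z| > 1 for every root.
This is linear in z: 1 + (-0.144) z = 0  =>  z = -1/(-0.144) = 6.944444,  |z| = 6.944444.
Moduli of all roots: 6.9444.
All moduli strictly greater than 1? Yes.
Verdict: Invertible.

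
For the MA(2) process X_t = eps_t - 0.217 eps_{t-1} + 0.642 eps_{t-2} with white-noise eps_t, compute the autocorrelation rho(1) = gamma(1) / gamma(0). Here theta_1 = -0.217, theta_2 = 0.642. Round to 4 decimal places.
\rho(1) = -0.2442

For an MA(q) process with theta_0 = 1, the autocovariance is
  gamma(k) = sigma^2 * sum_{i=0..q-k} theta_i * theta_{i+k},
and rho(k) = gamma(k) / gamma(0). Sigma^2 cancels.
  numerator   = (1)*(-0.217) + (-0.217)*(0.642) = -0.356314.
  denominator = (1)^2 + (-0.217)^2 + (0.642)^2 = 1.459253.
  rho(1) = -0.356314 / 1.459253 = -0.2442.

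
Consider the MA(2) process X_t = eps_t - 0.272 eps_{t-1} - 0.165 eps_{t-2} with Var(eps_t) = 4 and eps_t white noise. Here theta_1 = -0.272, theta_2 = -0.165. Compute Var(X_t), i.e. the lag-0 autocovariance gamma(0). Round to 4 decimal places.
\gamma(0) = 4.4048

For an MA(q) process X_t = eps_t + sum_i theta_i eps_{t-i} with
Var(eps_t) = sigma^2, the variance is
  gamma(0) = sigma^2 * (1 + sum_i theta_i^2).
  sum_i theta_i^2 = (-0.272)^2 + (-0.165)^2 = 0.073984 + 0.027225 = 0.101209.
  gamma(0) = 4 * (1 + 0.101209) = 4 * 1.101209 = 4.404836, which rounds to 4.4048.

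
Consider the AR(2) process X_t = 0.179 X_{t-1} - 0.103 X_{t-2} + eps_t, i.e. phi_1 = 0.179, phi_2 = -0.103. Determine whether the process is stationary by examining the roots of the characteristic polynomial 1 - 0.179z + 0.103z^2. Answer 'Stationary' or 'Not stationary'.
\text{Stationary}

The AR(p) characteristic polynomial is P(z) = 1 - 0.179z + 0.103z^2.
Stationarity requires all roots to lie outside the unit circle, i.e. |z| > 1 for every root.
Set 1 + (-0.179) z + (0.103) z^2 = 0, i.e. a z^2 + b z + c = 0 with a = 0.103, b = -0.179, c = 1.
Discriminant D = b^2 - 4ac = (-0.179)^2 - 4*(0.103)*1 = 0.032041 - (0.412) = -0.379959.
D < 0, so the roots are the complex-conjugate pair z = (-b +/- i sqrt(-D)) / (2a) = 0.8689 +/- 2.9923i.
For a conjugate pair |z|^2 = z * conj(z) = (product of roots) = c/a = 1/(0.103) = 9.708738, so |z| = sqrt(9.708738) = 3.1159 for both roots.
Moduli of all roots: 3.1159, 3.1159.
All moduli strictly greater than 1? Yes.
Verdict: Stationary.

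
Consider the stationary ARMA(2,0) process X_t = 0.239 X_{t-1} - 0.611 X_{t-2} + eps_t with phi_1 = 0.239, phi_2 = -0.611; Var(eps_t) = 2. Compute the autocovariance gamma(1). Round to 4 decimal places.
\gamma(1) = 0.4841

Multiply the model equation by X_{t-k} and take expectations. With theta_0 = psi_0 = 1 and psi_j the MA(infinity) weights, this gives
  gamma(k) - sum_i phi_i gamma(k-i) = c_k,
  c_k = sigma^2 * sum_{j=k..q} theta_j psi_{j-k}   (c_k = 0 for k > q),
using gamma(-m) = gamma(m).
Pure AR (q = 0): c_0 = sigma^2 = 2, c_k = 0 for k >= 1.
Equations for k = 0, 1, 2 (AR order 2, c_2 = 0):
  (E0) gamma(0) = phi_1 gamma(1) + phi_2 gamma(2) + c_0
  (E1) gamma(1) = phi_1 gamma(0) + phi_2 gamma(1) + c_1
  (E2) gamma(2) = phi_1 gamma(1) + phi_2 gamma(0)
From (E1): gamma(1) = A gamma(0) + B with
  A = phi_1 / (1 - phi_2) = 0.239 / 1.611 = 0.148355,   B = c_1 / (1 - phi_2) = 0 / 1.611 = 0.
Insert (E2) into (E0): gamma(0) (1 - phi_2^2) = phi_1 (1 + phi_2) gamma(1) + c_0.
  phi_1 (1 + phi_2) = (0.239)(0.389) = 0.092971,   1 - phi_2^2 = 0.626679.
Replace gamma(1) by A gamma(0) + B and collect gamma(0):
  gamma(0) [0.626679 - (0.092971)(0.148355)] = c_0 = 2
  gamma(0) * 0.612886 = 2
  gamma(0) = 2 / 0.612886 = 3.263248.
  gamma(1) = A gamma(0) = (0.148355)(3.263248) = 0.484119.
Therefore gamma(1) = 0.4841 (to 4 decimal places).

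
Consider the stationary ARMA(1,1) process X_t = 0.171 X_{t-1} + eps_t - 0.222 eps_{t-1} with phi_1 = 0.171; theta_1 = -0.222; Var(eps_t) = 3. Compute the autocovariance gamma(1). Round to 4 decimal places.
\gamma(1) = -0.1516

Multiply the model equation by X_{t-k} and take expectations. With theta_0 = psi_0 = 1 and psi_j the MA(infinity) weights, this gives
  gamma(k) - sum_i phi_i gamma(k-i) = c_k,
  c_k = sigma^2 * sum_{j=k..q} theta_j psi_{j-k}   (c_k = 0 for k > q),
using gamma(-m) = gamma(m).
psi-weights needed (psi_j = theta_j + sum_i phi_i psi_{j-i}):
  psi_1 = theta_1 + phi_1 = -0.222 + (0.171) = -0.051
Right-hand sides:
  c_0 = sigma^2 (1 + theta_1 psi_1) = 3 * (1 + (-0.222)(-0.051)) = 3 * 1.011322 = 3.033966
  c_1 = sigma^2 theta_1 = 3 * (-0.222) = -0.666
  c_2 = 0
Equations for k = 0 and k = 1 (AR order 1):
  gamma(0) = phi_1 gamma(1) + c_0
  gamma(1) = phi_1 gamma(0) + c_1
Substituting the second into the first: gamma(0) (1 - phi_1^2) = c_0 + phi_1 c_1, so
  gamma(0) = (c_0 + phi_1 c_1) / (1 - phi_1^2) = (3.033966 + (0.171)(-0.666)) / (1 - (0.171)^2) = 2.92008 / 0.970759 = 3.008038.
  gamma(1) = phi_1 gamma(0) + c_1 = (0.171)(3.008038) + (-0.666) = -0.151625.
Therefore gamma(1) = -0.1516 (to 4 decimal places).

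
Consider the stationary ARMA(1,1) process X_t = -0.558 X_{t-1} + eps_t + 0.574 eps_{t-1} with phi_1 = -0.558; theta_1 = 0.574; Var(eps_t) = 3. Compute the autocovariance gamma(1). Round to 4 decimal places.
\gamma(1) = 0.0474

Multiply the model equation by X_{t-k} and take expectations. With theta_0 = psi_0 = 1 and psi_j the MA(infinity) weights, this gives
  gamma(k) - sum_i phi_i gamma(k-i) = c_k,
  c_k = sigma^2 * sum_{j=k..q} theta_j psi_{j-k}   (c_k = 0 for k > q),
using gamma(-m) = gamma(m).
psi-weights needed (psi_j = theta_j + sum_i phi_i psi_{j-i}):
  psi_1 = theta_1 + phi_1 = 0.574 + (-0.558) = 0.016
Right-hand sides:
  c_0 = sigma^2 (1 + theta_1 psi_1) = 3 * (1 + (0.574)(0.016)) = 3 * 1.009184 = 3.027552
  c_1 = sigma^2 theta_1 = 3 * (0.574) = 1.722
  c_2 = 0
Equations for k = 0 and k = 1 (AR order 1):
  gamma(0) = phi_1 gamma(1) + c_0
  gamma(1) = phi_1 gamma(0) + c_1
Substituting the second into the first: gamma(0) (1 - phi_1^2) = c_0 + phi_1 c_1, so
  gamma(0) = (c_0 + phi_1 c_1) / (1 - phi_1^2) = (3.027552 + (-0.558)(1.722)) / (1 - (-0.558)^2) = 2.066676 / 0.688636 = 3.001115.
  gamma(1) = phi_1 gamma(0) + c_1 = (-0.558)(3.001115) + (1.722) = 0.047378.
Therefore gamma(1) = 0.0474 (to 4 decimal places).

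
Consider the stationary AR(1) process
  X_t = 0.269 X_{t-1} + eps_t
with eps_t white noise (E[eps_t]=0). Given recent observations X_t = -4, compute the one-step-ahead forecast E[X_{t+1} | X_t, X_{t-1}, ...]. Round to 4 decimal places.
E[X_{t+1} \mid \mathcal F_t] = -1.0760

For an AR(p) model X_t = c + sum_i phi_i X_{t-i} + eps_t, the
one-step-ahead conditional mean is
  E[X_{t+1} | X_t, ...] = c + sum_i phi_i X_{t+1-i}.
Substitute known values:
  E[X_{t+1} | ...] = (0.269) * (-4)
                   = -1.0760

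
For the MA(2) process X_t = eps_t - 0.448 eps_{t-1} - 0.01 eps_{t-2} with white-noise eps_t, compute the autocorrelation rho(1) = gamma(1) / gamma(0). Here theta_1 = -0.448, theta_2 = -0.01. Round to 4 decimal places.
\rho(1) = -0.3694

For an MA(q) process with theta_0 = 1, the autocovariance is
  gamma(k) = sigma^2 * sum_{i=0..q-k} theta_i * theta_{i+k},
and rho(k) = gamma(k) / gamma(0). Sigma^2 cancels.
  numerator   = (1)*(-0.448) + (-0.448)*(-0.01) = -0.44352.
  denominator = (1)^2 + (-0.448)^2 + (-0.01)^2 = 1.200804.
  rho(1) = -0.44352 / 1.200804 = -0.3694.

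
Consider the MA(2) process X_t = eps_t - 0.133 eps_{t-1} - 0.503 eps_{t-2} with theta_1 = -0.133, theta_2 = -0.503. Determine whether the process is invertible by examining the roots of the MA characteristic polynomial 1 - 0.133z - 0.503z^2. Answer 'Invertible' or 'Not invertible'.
\text{Invertible}

The MA(q) characteristic polynomial is P(z) = 1 - 0.133z - 0.503z^2.
Invertibility requires all roots to lie outside the unit circle, i.e. |z| > 1 for every root.
Set 1 + (-0.133) z + (-0.503) z^2 = 0, i.e. a z^2 + b z + c = 0 with a = -0.503, b = -0.133, c = 1.
Discriminant D = b^2 - 4ac = (-0.133)^2 - 4*(-0.503)*1 = 0.017689 - (-2.012) = 2.029689.
D >= 0, so the roots are real: z = (-b +/- sqrt(D)) / (2a) = (0.133 +/- 1.424672) / (-1.006).
  z_1 = (0.133 + 1.424672) / (-1.006) = -1.5484,   |z_1| = 1.5484.
  z_2 = (0.133 - 1.424672) / (-1.006) = 1.284,   |z_2| = 1.284.
Moduli of all roots: 1.5484, 1.2840.
All moduli strictly greater than 1? Yes.
Verdict: Invertible.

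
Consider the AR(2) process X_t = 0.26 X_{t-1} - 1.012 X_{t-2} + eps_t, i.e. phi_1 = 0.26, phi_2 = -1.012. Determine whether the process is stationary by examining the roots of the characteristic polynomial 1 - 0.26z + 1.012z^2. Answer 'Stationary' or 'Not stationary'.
\text{Not stationary}

The AR(p) characteristic polynomial is P(z) = 1 - 0.26z + 1.012z^2.
Stationarity requires all roots to lie outside the unit circle, i.e. |z| > 1 for every root.
Set 1 + (-0.26) z + (1.012) z^2 = 0, i.e. a z^2 + b z + c = 0 with a = 1.012, b = -0.26, c = 1.
Discriminant D = b^2 - 4ac = (-0.26)^2 - 4*(1.012)*1 = 0.0676 - (4.048) = -3.9804.
D < 0, so the roots are the complex-conjugate pair z = (-b +/- i sqrt(-D)) / (2a) = 0.1285 +/- 0.9857i.
For a conjugate pair |z|^2 = z * conj(z) = (product of roots) = c/a = 1/(1.012) = 0.988142, so |z| = sqrt(0.988142) = 0.9941 for both roots.
Moduli of all roots: 0.9941, 0.9941.
All moduli strictly greater than 1? No.
Verdict: Not stationary.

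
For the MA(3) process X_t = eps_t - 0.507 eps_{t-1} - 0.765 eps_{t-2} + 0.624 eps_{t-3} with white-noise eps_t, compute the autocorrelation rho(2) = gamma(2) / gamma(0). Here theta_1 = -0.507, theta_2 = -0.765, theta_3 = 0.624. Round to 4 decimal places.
\rho(2) = -0.4846

For an MA(q) process with theta_0 = 1, the autocovariance is
  gamma(k) = sigma^2 * sum_{i=0..q-k} theta_i * theta_{i+k},
and rho(k) = gamma(k) / gamma(0). Sigma^2 cancels.
  numerator   = (1)*(-0.765) + (-0.507)*(0.624) = -1.081368.
  denominator = (1)^2 + (-0.507)^2 + (-0.765)^2 + (0.624)^2 = 2.23165.
  rho(2) = -1.081368 / 2.23165 = -0.4846.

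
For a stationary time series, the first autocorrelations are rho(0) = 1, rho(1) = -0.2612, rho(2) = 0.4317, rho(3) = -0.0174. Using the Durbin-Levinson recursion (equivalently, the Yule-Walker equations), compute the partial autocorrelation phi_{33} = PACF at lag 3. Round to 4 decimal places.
\phi_{33} = 0.1940

The PACF at lag k is phi_{kk}, the last component of the solution
to the Yule-Walker system G_k phi = r_k where
  (G_k)_{ij} = rho(|i - j|), (r_k)_i = rho(i), i,j = 1..k.
Equivalently, Durbin-Levinson gives phi_{kk} iteratively:
  phi_{11} = rho(1)
  phi_{kk} = [rho(k) - sum_{j=1..k-1} phi_{k-1,j} rho(k-j)]
            / [1 - sum_{j=1..k-1} phi_{k-1,j} rho(j)],
  phi_{k,j} = phi_{k-1,j} - phi_{kk} phi_{k-1,k-j},  j = 1..k-1.
Step k = 1:
  phi_11 = rho(1) = -0.2612.
Step k = 2:
  phi_22 = [rho(2) - phi_11 rho(1)] / [1 - phi_11 rho(1)] = [0.4317 - (-0.2612)(-0.2612)] / [1 - (-0.2612)(-0.2612)]
         = 0.36347456 / 0.93177456 = 0.390089.
  Update: phi_21 = phi_11 - phi_22 phi_11 = -0.2612 - (0.390089)(-0.2612) = -0.159309.
Step k = 3:
  phi_33 = [rho(3) - phi_21 rho(2) - phi_22 rho(1)] / [1 - phi_21 rho(1) - phi_22 rho(2)]
    numerator   = -0.0174 - (-0.159309)(0.4317) - (0.390089)(-0.2612) = 0.15326476
    denominator = 1 - (-0.159309)(-0.2612) - (0.390089)(0.4317) = 0.78998731
  phi_33 = 0.15326476 / 0.78998731 = 0.194.
Therefore phi_{33} = 0.1940.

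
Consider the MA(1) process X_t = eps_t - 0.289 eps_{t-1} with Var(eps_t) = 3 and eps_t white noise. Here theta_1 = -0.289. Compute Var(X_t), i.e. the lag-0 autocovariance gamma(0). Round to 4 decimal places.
\gamma(0) = 3.2506

For an MA(q) process X_t = eps_t + sum_i theta_i eps_{t-i} with
Var(eps_t) = sigma^2, the variance is
  gamma(0) = sigma^2 * (1 + sum_i theta_i^2).
  sum_i theta_i^2 = (-0.289)^2 = 0.083521.
  gamma(0) = 3 * (1 + 0.083521) = 3 * 1.083521 = 3.250563, which rounds to 3.2506.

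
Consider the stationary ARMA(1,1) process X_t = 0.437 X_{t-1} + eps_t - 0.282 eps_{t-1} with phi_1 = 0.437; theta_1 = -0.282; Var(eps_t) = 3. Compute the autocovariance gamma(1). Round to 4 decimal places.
\gamma(1) = 0.5039

Multiply the model equation by X_{t-k} and take expectations. With theta_0 = psi_0 = 1 and psi_j the MA(infinity) weights, this gives
  gamma(k) - sum_i phi_i gamma(k-i) = c_k,
  c_k = sigma^2 * sum_{j=k..q} theta_j psi_{j-k}   (c_k = 0 for k > q),
using gamma(-m) = gamma(m).
psi-weights needed (psi_j = theta_j + sum_i phi_i psi_{j-i}):
  psi_1 = theta_1 + phi_1 = -0.282 + (0.437) = 0.155
Right-hand sides:
  c_0 = sigma^2 (1 + theta_1 psi_1) = 3 * (1 + (-0.282)(0.155)) = 3 * 0.95629 = 2.86887
  c_1 = sigma^2 theta_1 = 3 * (-0.282) = -0.846
  c_2 = 0
Equations for k = 0 and k = 1 (AR order 1):
  gamma(0) = phi_1 gamma(1) + c_0
  gamma(1) = phi_1 gamma(0) + c_1
Substituting the second into the first: gamma(0) (1 - phi_1^2) = c_0 + phi_1 c_1, so
  gamma(0) = (c_0 + phi_1 c_1) / (1 - phi_1^2) = (2.86887 + (0.437)(-0.846)) / (1 - (0.437)^2) = 2.499168 / 0.809031 = 3.089088.
  gamma(1) = phi_1 gamma(0) + c_1 = (0.437)(3.089088) + (-0.846) = 0.503931.
Therefore gamma(1) = 0.5039 (to 4 decimal places).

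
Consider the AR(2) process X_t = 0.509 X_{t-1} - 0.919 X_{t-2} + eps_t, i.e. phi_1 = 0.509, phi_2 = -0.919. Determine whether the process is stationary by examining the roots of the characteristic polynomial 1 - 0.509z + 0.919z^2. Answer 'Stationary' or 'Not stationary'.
\text{Stationary}

The AR(p) characteristic polynomial is P(z) = 1 - 0.509z + 0.919z^2.
Stationarity requires all roots to lie outside the unit circle, i.e. |z| > 1 for every root.
Set 1 + (-0.509) z + (0.919) z^2 = 0, i.e. a z^2 + b z + c = 0 with a = 0.919, b = -0.509, c = 1.
Discriminant D = b^2 - 4ac = (-0.509)^2 - 4*(0.919)*1 = 0.259081 - (3.676) = -3.416919.
D < 0, so the roots are the complex-conjugate pair z = (-b +/- i sqrt(-D)) / (2a) = 0.2769 +/- 1.0057i.
For a conjugate pair |z|^2 = z * conj(z) = (product of roots) = c/a = 1/(0.919) = 1.088139, so |z| = sqrt(1.088139) = 1.0431 for both roots.
Moduli of all roots: 1.0431, 1.0431.
All moduli strictly greater than 1? Yes.
Verdict: Stationary.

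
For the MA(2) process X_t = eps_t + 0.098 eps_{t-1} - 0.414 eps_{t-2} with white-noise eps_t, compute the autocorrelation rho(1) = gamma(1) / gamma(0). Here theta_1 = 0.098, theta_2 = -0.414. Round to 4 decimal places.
\rho(1) = 0.0486

For an MA(q) process with theta_0 = 1, the autocovariance is
  gamma(k) = sigma^2 * sum_{i=0..q-k} theta_i * theta_{i+k},
and rho(k) = gamma(k) / gamma(0). Sigma^2 cancels.
  numerator   = (1)*(0.098) + (0.098)*(-0.414) = 0.057428.
  denominator = (1)^2 + (0.098)^2 + (-0.414)^2 = 1.181.
  rho(1) = 0.057428 / 1.181 = 0.0486.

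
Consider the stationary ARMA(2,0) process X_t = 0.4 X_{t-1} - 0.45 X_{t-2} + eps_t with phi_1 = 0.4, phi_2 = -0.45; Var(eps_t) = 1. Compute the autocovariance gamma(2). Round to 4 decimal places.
\gamma(2) = -0.4610

Multiply the model equation by X_{t-k} and take expectations. With theta_0 = psi_0 = 1 and psi_j the MA(infinity) weights, this gives
  gamma(k) - sum_i phi_i gamma(k-i) = c_k,
  c_k = sigma^2 * sum_{j=k..q} theta_j psi_{j-k}   (c_k = 0 for k > q),
using gamma(-m) = gamma(m).
Pure AR (q = 0): c_0 = sigma^2 = 1, c_k = 0 for k >= 1.
Equations for k = 0, 1, 2 (AR order 2, c_2 = 0):
  (E0) gamma(0) = phi_1 gamma(1) + phi_2 gamma(2) + c_0
  (E1) gamma(1) = phi_1 gamma(0) + phi_2 gamma(1) + c_1
  (E2) gamma(2) = phi_1 gamma(1) + phi_2 gamma(0)
From (E1): gamma(1) = A gamma(0) + B with
  A = phi_1 / (1 - phi_2) = 0.4 / 1.45 = 0.275862,   B = c_1 / (1 - phi_2) = 0 / 1.45 = 0.
Insert (E2) into (E0): gamma(0) (1 - phi_2^2) = phi_1 (1 + phi_2) gamma(1) + c_0.
  phi_1 (1 + phi_2) = (0.4)(0.55) = 0.22,   1 - phi_2^2 = 0.7975.
Replace gamma(1) by A gamma(0) + B and collect gamma(0):
  gamma(0) [0.7975 - (0.22)(0.275862)] = c_0 = 1
  gamma(0) * 0.73681 = 1
  gamma(0) = 1 / 0.73681 = 1.357201.
  gamma(1) = A gamma(0) = (0.275862)(1.357201) = 0.3744.
  gamma(2) = phi_1 gamma(1) + phi_2 gamma(0) = (0.4)(0.3744) + (-0.45)(1.357201) = -0.46098.
Therefore gamma(2) = -0.4610 (to 4 decimal places).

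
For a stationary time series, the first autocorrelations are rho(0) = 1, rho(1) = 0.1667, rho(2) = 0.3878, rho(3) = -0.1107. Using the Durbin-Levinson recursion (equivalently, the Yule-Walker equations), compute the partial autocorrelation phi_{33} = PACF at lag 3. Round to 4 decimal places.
\phi_{33} = -0.2541

The PACF at lag k is phi_{kk}, the last component of the solution
to the Yule-Walker system G_k phi = r_k where
  (G_k)_{ij} = rho(|i - j|), (r_k)_i = rho(i), i,j = 1..k.
Equivalently, Durbin-Levinson gives phi_{kk} iteratively:
  phi_{11} = rho(1)
  phi_{kk} = [rho(k) - sum_{j=1..k-1} phi_{k-1,j} rho(k-j)]
            / [1 - sum_{j=1..k-1} phi_{k-1,j} rho(j)],
  phi_{k,j} = phi_{k-1,j} - phi_{kk} phi_{k-1,k-j},  j = 1..k-1.
Step k = 1:
  phi_11 = rho(1) = 0.1667.
Step k = 2:
  phi_22 = [rho(2) - phi_11 rho(1)] / [1 - phi_11 rho(1)] = [0.3878 - (0.1667)(0.1667)] / [1 - (0.1667)(0.1667)]
         = 0.36001111 / 0.97221111 = 0.370301.
  Update: phi_21 = phi_11 - phi_22 phi_11 = 0.1667 - (0.370301)(0.1667) = 0.104971.
Step k = 3:
  phi_33 = [rho(3) - phi_21 rho(2) - phi_22 rho(1)] / [1 - phi_21 rho(1) - phi_22 rho(2)]
    numerator   = -0.1107 - (0.104971)(0.3878) - (0.370301)(0.1667) = -0.2131369
    denominator = 1 - (0.104971)(0.1667) - (0.370301)(0.3878) = 0.8388985
  phi_33 = -0.2131369 / 0.8388985 = -0.2541.
Therefore phi_{33} = -0.2541.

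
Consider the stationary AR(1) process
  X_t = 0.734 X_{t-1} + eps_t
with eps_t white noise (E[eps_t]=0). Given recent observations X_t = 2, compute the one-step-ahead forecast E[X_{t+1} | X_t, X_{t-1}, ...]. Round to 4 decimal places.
E[X_{t+1} \mid \mathcal F_t] = 1.4680

For an AR(p) model X_t = c + sum_i phi_i X_{t-i} + eps_t, the
one-step-ahead conditional mean is
  E[X_{t+1} | X_t, ...] = c + sum_i phi_i X_{t+1-i}.
Substitute known values:
  E[X_{t+1} | ...] = (0.734) * (2)
                   = 1.4680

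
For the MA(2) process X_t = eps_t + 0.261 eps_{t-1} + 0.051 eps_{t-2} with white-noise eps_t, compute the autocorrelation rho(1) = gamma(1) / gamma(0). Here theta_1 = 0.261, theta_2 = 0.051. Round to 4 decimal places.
\rho(1) = 0.2562

For an MA(q) process with theta_0 = 1, the autocovariance is
  gamma(k) = sigma^2 * sum_{i=0..q-k} theta_i * theta_{i+k},
and rho(k) = gamma(k) / gamma(0). Sigma^2 cancels.
  numerator   = (1)*(0.261) + (0.261)*(0.051) = 0.274311.
  denominator = (1)^2 + (0.261)^2 + (0.051)^2 = 1.070722.
  rho(1) = 0.274311 / 1.070722 = 0.2562.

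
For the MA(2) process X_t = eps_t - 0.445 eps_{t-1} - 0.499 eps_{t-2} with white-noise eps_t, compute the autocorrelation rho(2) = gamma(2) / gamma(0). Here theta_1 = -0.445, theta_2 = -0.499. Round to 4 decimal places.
\rho(2) = -0.3448

For an MA(q) process with theta_0 = 1, the autocovariance is
  gamma(k) = sigma^2 * sum_{i=0..q-k} theta_i * theta_{i+k},
and rho(k) = gamma(k) / gamma(0). Sigma^2 cancels.
  numerator   = (1)*(-0.499) = -0.499.
  denominator = (1)^2 + (-0.445)^2 + (-0.499)^2 = 1.447026.
  rho(2) = -0.499 / 1.447026 = -0.3448.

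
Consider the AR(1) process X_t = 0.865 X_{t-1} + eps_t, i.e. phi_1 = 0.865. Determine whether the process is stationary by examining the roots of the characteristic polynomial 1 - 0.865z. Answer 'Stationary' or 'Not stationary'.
\text{Stationary}

The AR(p) characteristic polynomial is P(z) = 1 - 0.865z.
Stationarity requires all roots to lie outside the unit circle, i.e. |z| > 1 for every root.
This is linear in z: 1 + (-0.865) z = 0  =>  z = -1/(-0.865) = 1.156069,  |z| = 1.156069.
Moduli of all roots: 1.1561.
All moduli strictly greater than 1? Yes.
Verdict: Stationary.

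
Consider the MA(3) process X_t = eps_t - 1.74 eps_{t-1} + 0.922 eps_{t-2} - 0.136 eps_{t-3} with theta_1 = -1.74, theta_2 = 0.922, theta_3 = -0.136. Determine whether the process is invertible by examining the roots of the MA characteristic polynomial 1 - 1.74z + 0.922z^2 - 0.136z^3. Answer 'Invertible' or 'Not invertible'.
\text{Invertible}

The MA(q) characteristic polynomial is P(z) = 1 - 1.74z + 0.922z^2 - 0.136z^3.
Invertibility requires all roots to lie outside the unit circle, i.e. |z| > 1 for every root.
Degree 3: look for a simple real root z0 first, then factor out (1 - z/z0) and solve the remaining quadratic.
Testing z0 = 1.25: P(1.25) = 1 + (-1.74)(1.25) + (0.922)(1.25)^2 + (-0.136)(1.25)^3
  = 1 + (-2.175) + (1.440625) + (-0.265625) = 0.  So z_0 = 1.25 is a root, |z_0| = 1.25.
Divide out the factor (1 - 0.8 z) = (1 - z/z0) (since 1/z0 = 0.8):
  P(z) = (1 - 0.8 z)(1 + (-0.94) z + (0.17) z^2)
  [check: z-coef -0.94 - (0.8) = -1.74; z^2-coef 0.17 - (0.8)(-0.94) = 0.922; z^3-coef -(0.8)(0.17) = -0.136.]
Remaining roots from the quadratic factor 1 + (-0.94) z + (0.17) z^2:
  Set 1 + (-0.94) z + (0.17) z^2 = 0, i.e. a z^2 + b z + c = 0 with a = 0.17, b = -0.94, c = 1.
  Discriminant D = b^2 - 4ac = (-0.94)^2 - 4*(0.17)*1 = 0.8836 - (0.68) = 0.2036.
  D >= 0, so the roots are real: z = (-b +/- sqrt(D)) / (2a) = (0.94 +/- 0.451221) / (0.34).
    z_1 = (0.94 + 0.451221) / (0.34) = 4.0918,   |z_1| = 4.0918.
    z_2 = (0.94 - 0.451221) / (0.34) = 1.4376,   |z_2| = 1.4376.
Moduli of all roots: 1.2500, 4.0918, 1.4376.
All moduli strictly greater than 1? Yes.
Verdict: Invertible.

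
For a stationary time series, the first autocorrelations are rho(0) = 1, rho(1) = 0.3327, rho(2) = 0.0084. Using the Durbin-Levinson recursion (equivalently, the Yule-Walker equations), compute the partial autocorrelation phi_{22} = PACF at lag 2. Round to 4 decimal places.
\phi_{22} = -0.1150

The PACF at lag k is phi_{kk}, the last component of the solution
to the Yule-Walker system G_k phi = r_k where
  (G_k)_{ij} = rho(|i - j|), (r_k)_i = rho(i), i,j = 1..k.
Equivalently, Durbin-Levinson gives phi_{kk} iteratively:
  phi_{11} = rho(1)
  phi_{kk} = [rho(k) - sum_{j=1..k-1} phi_{k-1,j} rho(k-j)]
            / [1 - sum_{j=1..k-1} phi_{k-1,j} rho(j)],
  phi_{k,j} = phi_{k-1,j} - phi_{kk} phi_{k-1,k-j},  j = 1..k-1.
Step k = 1:
  phi_11 = rho(1) = 0.3327.
Step k = 2:
  phi_22 = [rho(2) - phi_11 rho(1)] / [1 - phi_11 rho(1)] = [0.0084 - (0.3327)(0.3327)] / [1 - (0.3327)(0.3327)]
         = -0.10228929 / 0.88931071 = -0.115.
Therefore phi_{22} = -0.1150.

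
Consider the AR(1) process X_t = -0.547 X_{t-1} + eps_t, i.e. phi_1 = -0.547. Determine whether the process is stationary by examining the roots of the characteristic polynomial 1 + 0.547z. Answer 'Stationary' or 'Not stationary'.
\text{Stationary}

The AR(p) characteristic polynomial is P(z) = 1 + 0.547z.
Stationarity requires all roots to lie outside the unit circle, i.e. |z| > 1 for every root.
This is linear in z: 1 + (0.547) z = 0  =>  z = -1/(0.547) = -1.828154,  |z| = 1.828154.
Moduli of all roots: 1.8282.
All moduli strictly greater than 1? Yes.
Verdict: Stationary.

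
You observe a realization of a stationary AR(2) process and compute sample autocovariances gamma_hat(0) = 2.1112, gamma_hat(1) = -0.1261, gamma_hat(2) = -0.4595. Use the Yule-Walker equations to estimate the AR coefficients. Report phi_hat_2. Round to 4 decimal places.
\hat\phi_{2} = -0.2220

The Yule-Walker equations for an AR(p) process read, in matrix form,
  Gamma_p phi = r_p,   with   (Gamma_p)_{ij} = gamma(|i - j|),
                       (r_p)_i = gamma(i),   i,j = 1..p.
Substitute the sample gammas (Toeplitz matrix and right-hand side of size 2):
  Gamma_p = [[2.1112, -0.1261], [-0.1261, 2.1112]]
  r_p     = [-0.1261, -0.4595]
Written out:
  2.1112 phi_1 - 0.1261 phi_2 = -0.1261
  -0.1261 phi_1 + 2.1112 phi_2 = -0.4595
Solve by Cramer's rule:
  det = gamma(0)^2 - gamma(1)^2 = (2.1112)^2 - (-0.1261)^2 = 4.45716544 - 0.01590121 = 4.44126423
  phi_hat_1 = [gamma(1) gamma(0) - gamma(1) gamma(2)] / det = [(-0.1261)(2.1112) - (-0.1261)(-0.4595)] / 4.44126423 = -0.32416527 / 4.44126423 = -0.073
  phi_hat_2 = [gamma(0) gamma(2) - gamma(1)^2] / det = [(2.1112)(-0.4595) - (-0.1261)^2] / 4.44126423 = -0.98599761 / 4.44126423 = -0.222
So phi_hat = [-0.0730, -0.2220].
Therefore phi_hat_2 = -0.2220.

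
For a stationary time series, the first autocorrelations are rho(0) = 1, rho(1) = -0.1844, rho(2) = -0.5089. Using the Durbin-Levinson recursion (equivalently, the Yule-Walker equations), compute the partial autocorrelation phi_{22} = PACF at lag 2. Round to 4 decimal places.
\phi_{22} = -0.5620

The PACF at lag k is phi_{kk}, the last component of the solution
to the Yule-Walker system G_k phi = r_k where
  (G_k)_{ij} = rho(|i - j|), (r_k)_i = rho(i), i,j = 1..k.
Equivalently, Durbin-Levinson gives phi_{kk} iteratively:
  phi_{11} = rho(1)
  phi_{kk} = [rho(k) - sum_{j=1..k-1} phi_{k-1,j} rho(k-j)]
            / [1 - sum_{j=1..k-1} phi_{k-1,j} rho(j)],
  phi_{k,j} = phi_{k-1,j} - phi_{kk} phi_{k-1,k-j},  j = 1..k-1.
Step k = 1:
  phi_11 = rho(1) = -0.1844.
Step k = 2:
  phi_22 = [rho(2) - phi_11 rho(1)] / [1 - phi_11 rho(1)] = [-0.5089 - (-0.1844)(-0.1844)] / [1 - (-0.1844)(-0.1844)]
         = -0.54290336 / 0.96599664 = -0.562.
Therefore phi_{22} = -0.5620.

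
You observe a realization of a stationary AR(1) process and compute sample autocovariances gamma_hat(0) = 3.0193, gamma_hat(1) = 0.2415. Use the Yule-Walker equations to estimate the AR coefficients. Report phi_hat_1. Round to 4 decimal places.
\hat\phi_{1} = 0.0800

The Yule-Walker equations for an AR(p) process read, in matrix form,
  Gamma_p phi = r_p,   with   (Gamma_p)_{ij} = gamma(|i - j|),
                       (r_p)_i = gamma(i),   i,j = 1..p.
Substitute the sample gammas (Toeplitz matrix and right-hand side of size 1):
  Gamma_p = [[3.0193]]
  r_p     = [0.2415]
With p = 1 this is the single equation gamma(0) phi_1 = gamma(1):
  phi_hat_1 = gamma(1) / gamma(0) = 0.2415 / 3.0193 = 0.0800.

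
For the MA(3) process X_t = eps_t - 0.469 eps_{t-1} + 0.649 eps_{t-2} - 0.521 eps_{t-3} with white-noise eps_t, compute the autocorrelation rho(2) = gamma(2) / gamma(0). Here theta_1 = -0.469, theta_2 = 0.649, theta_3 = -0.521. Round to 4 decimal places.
\rho(2) = 0.4671

For an MA(q) process with theta_0 = 1, the autocovariance is
  gamma(k) = sigma^2 * sum_{i=0..q-k} theta_i * theta_{i+k},
and rho(k) = gamma(k) / gamma(0). Sigma^2 cancels.
  numerator   = (1)*(0.649) + (-0.469)*(-0.521) = 0.893349.
  denominator = (1)^2 + (-0.469)^2 + (0.649)^2 + (-0.521)^2 = 1.912603.
  rho(2) = 0.893349 / 1.912603 = 0.4671.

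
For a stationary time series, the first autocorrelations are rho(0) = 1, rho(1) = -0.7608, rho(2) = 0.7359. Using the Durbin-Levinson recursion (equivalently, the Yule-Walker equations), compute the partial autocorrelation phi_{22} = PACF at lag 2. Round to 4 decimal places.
\phi_{22} = 0.3730

The PACF at lag k is phi_{kk}, the last component of the solution
to the Yule-Walker system G_k phi = r_k where
  (G_k)_{ij} = rho(|i - j|), (r_k)_i = rho(i), i,j = 1..k.
Equivalently, Durbin-Levinson gives phi_{kk} iteratively:
  phi_{11} = rho(1)
  phi_{kk} = [rho(k) - sum_{j=1..k-1} phi_{k-1,j} rho(k-j)]
            / [1 - sum_{j=1..k-1} phi_{k-1,j} rho(j)],
  phi_{k,j} = phi_{k-1,j} - phi_{kk} phi_{k-1,k-j},  j = 1..k-1.
Step k = 1:
  phi_11 = rho(1) = -0.7608.
Step k = 2:
  phi_22 = [rho(2) - phi_11 rho(1)] / [1 - phi_11 rho(1)] = [0.7359 - (-0.7608)(-0.7608)] / [1 - (-0.7608)(-0.7608)]
         = 0.15708336 / 0.42118336 = 0.373.
Therefore phi_{22} = 0.3730.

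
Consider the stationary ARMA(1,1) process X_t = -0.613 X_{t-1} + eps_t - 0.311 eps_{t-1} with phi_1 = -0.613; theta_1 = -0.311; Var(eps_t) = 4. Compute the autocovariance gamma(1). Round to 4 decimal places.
\gamma(1) = -7.0497

Multiply the model equation by X_{t-k} and take expectations. With theta_0 = psi_0 = 1 and psi_j the MA(infinity) weights, this gives
  gamma(k) - sum_i phi_i gamma(k-i) = c_k,
  c_k = sigma^2 * sum_{j=k..q} theta_j psi_{j-k}   (c_k = 0 for k > q),
using gamma(-m) = gamma(m).
psi-weights needed (psi_j = theta_j + sum_i phi_i psi_{j-i}):
  psi_1 = theta_1 + phi_1 = -0.311 + (-0.613) = -0.924
Right-hand sides:
  c_0 = sigma^2 (1 + theta_1 psi_1) = 4 * (1 + (-0.311)(-0.924)) = 4 * 1.287364 = 5.149456
  c_1 = sigma^2 theta_1 = 4 * (-0.311) = -1.244
  c_2 = 0
Equations for k = 0 and k = 1 (AR order 1):
  gamma(0) = phi_1 gamma(1) + c_0
  gamma(1) = phi_1 gamma(0) + c_1
Substituting the second into the first: gamma(0) (1 - phi_1^2) = c_0 + phi_1 c_1, so
  gamma(0) = (c_0 + phi_1 c_1) / (1 - phi_1^2) = (5.149456 + (-0.613)(-1.244)) / (1 - (-0.613)^2) = 5.912028 / 0.624231 = 9.470898.
  gamma(1) = phi_1 gamma(0) + c_1 = (-0.613)(9.470898) + (-1.244) = -7.04966.
Therefore gamma(1) = -7.0497 (to 4 decimal places).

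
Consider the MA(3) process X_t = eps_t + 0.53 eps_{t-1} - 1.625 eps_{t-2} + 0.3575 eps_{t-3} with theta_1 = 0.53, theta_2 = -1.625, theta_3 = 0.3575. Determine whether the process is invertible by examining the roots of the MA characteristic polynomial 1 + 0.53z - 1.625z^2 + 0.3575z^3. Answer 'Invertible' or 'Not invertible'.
\text{Not invertible}

The MA(q) characteristic polynomial is P(z) = 1 + 0.53z - 1.625z^2 + 0.3575z^3.
Invertibility requires all roots to lie outside the unit circle, i.e. |z| > 1 for every root.
Degree 3: look for a simple real root z0 first, then factor out (1 - z/z0) and solve the remaining quadratic.
Testing z0 = 4: P(4) = 1 + (0.53)(4) + (-1.625)(4)^2 + (0.3575)(4)^3
  = 1 + (2.12) + (-26) + (22.88) = 0.  So z_0 = 4 is a root, |z_0| = 4.
Divide out the factor (1 - 0.25 z) = (1 - z/z0) (since 1/z0 = 0.25):
  P(z) = (1 - 0.25 z)(1 + (0.78) z + (-1.43) z^2)
  [check: z-coef 0.78 - (0.25) = 0.53; z^2-coef -1.43 - (0.25)(0.78) = -1.625; z^3-coef -(0.25)(-1.43) = 0.3575.]
Remaining roots from the quadratic factor 1 + (0.78) z + (-1.43) z^2:
  Set 1 + (0.78) z + (-1.43) z^2 = 0, i.e. a z^2 + b z + c = 0 with a = -1.43, b = 0.78, c = 1.
  Discriminant D = b^2 - 4ac = (0.78)^2 - 4*(-1.43)*1 = 0.6084 - (-5.72) = 6.3284.
  D >= 0, so the roots are real: z = (-b +/- sqrt(D)) / (2a) = (-0.78 +/- 2.515631) / (-2.86).
    z_1 = (-0.78 + 2.515631) / (-2.86) = -0.6069,   |z_1| = 0.6069.
    z_2 = (-0.78 - 2.515631) / (-2.86) = 1.1523,   |z_2| = 1.1523.
Moduli of all roots: 4.0000, 0.6069, 1.1523.
All moduli strictly greater than 1? No.
Verdict: Not invertible.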